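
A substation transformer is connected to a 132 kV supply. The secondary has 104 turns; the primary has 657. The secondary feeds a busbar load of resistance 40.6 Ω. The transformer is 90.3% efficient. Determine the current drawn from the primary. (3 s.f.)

V_s = 132000 × 104/657 = 20895 V.
I_s = V_s/R = 20895/40.6 = 514.65 A.
P_out = V_s I_s = 20895 × 514.65 = 1.0754×10^7 W.
P_in = P_out/η = 1.0754×10^7/0.903 = 1.1909×10^7 W.
I_p = P_in/V_p = 1.1909×10^7/132000 = 90.2 A.

I_p ≈ 90.2 A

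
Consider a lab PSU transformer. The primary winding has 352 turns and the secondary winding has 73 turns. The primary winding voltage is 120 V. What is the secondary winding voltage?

V_s/V_p = N_s/N_p, so V_s = 120 × 73/352 = 24.9 V.

V_s ≈ 24.9 V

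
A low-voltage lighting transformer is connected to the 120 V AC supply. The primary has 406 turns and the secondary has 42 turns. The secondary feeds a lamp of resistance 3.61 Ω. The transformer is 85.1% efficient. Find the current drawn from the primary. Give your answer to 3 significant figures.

V_s = 120 × 42/406 = 12.414 V.
I_s = V_s/R = 12.414/3.61 = 3.4387 A.
P_out = V_s I_s = 12.414 × 3.4387 = 42.688 W.
P_in = P_out/η = 42.688/0.851 = 50.162 W.
I_p = P_in/V_p = 50.162/120 = 0.418 A.

I_p ≈ 0.418 A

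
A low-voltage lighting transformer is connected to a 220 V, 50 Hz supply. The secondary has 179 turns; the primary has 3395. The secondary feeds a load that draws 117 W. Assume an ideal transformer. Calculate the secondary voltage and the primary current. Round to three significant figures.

V_s ≈ 11.6 V, I_p ≈ 0.532 A

V_s = V_p × N_s/N_p = 220 × 179/3395 = 11.599 V.
I_s = P/V_s = 117/11.599 = 10.087 A.
I_p = I_s × N_s/N_p = 10.087 × 179/3395 = 0.532 A.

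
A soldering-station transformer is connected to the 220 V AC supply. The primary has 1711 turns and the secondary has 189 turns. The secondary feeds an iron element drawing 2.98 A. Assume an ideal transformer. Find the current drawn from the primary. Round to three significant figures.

For an ideal transformer I_p N_p = I_s N_s, so I_p = 2.98 × 189/1711 = 0.329 A.

I_p ≈ 0.329 A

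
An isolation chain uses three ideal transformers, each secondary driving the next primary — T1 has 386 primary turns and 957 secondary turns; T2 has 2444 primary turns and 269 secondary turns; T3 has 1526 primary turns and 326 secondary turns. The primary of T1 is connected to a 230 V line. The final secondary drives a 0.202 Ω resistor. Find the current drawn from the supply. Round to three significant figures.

I_supply ≈ 3.87 A

After T1: V = 230.00 × 957/386 = 570.23 V.
After T2: V = 570.23 × 269/2444 = 62.763 V.
After T3: V = 62.763 × 326/1526 = 13.408 V.
I_load = 13.408/0.202 = 66.377 A, so P_out = 13.408 × 66.377 = 889.98 W.
All ideal ⇒ P_in = P_out, so I_supply = 889.98/230 = 3.87 A.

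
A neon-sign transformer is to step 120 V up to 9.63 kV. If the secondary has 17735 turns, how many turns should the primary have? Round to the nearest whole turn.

N_p/N_s = V_p/V_s, so N_p = 17735 × 120/9630 = 221.0 ≈ 221 turns.

N_p = 221 turns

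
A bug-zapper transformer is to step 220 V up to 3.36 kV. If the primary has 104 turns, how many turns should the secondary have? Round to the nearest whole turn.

N_s/N_p = V_s/V_p, so N_s = 104 × 3360/220 = 1588.4 ≈ 1588 turns.

N_s = 1588 turns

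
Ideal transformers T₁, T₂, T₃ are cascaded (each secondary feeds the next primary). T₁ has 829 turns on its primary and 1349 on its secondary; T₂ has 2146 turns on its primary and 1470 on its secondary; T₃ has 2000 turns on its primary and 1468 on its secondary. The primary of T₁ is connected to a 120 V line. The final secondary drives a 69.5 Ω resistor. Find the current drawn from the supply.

After T₁: V = 120.00 × 1349/829 = 195.27 V.
After T₂: V = 195.27 × 1470/2146 = 133.76 V.
After T₃: V = 133.76 × 1468/2000 = 98.180 V.
I_load = 98.180/69.5 = 1.4127 A, so P_out = 98.180 × 1.4127 = 138.69 W.
All ideal ⇒ P_in = P_out, so I_supply = 138.69/120 = 1.16 A.

I_supply ≈ 1.16 A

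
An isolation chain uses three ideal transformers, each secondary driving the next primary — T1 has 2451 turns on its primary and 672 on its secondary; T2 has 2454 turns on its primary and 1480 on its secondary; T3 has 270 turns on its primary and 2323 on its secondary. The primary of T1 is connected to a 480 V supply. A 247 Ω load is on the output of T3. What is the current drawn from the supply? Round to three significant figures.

Secondary of T1: V = 480.00 × 672/2451 = 131.60 V.
Secondary of T2: V = 131.60 × 1480/2454 = 79.370 V.
Secondary of T3: V = 79.370 × 2323/270 = 682.87 V.
I_load = 682.87/247 = 2.7647 A, so P_out = 682.87 × 2.7647 = 1887.9 W.
All ideal ⇒ P_in = P_out, so I_supply = 1887.9/480 = 3.93 A.

I_supply ≈ 3.93 A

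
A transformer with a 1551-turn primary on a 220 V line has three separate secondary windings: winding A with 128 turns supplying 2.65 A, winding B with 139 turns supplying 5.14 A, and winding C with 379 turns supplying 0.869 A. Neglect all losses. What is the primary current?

V_A = 220 × 128/1551 = 18.156 V; V_B = 220 × 139/1551 = 19.716 V; V_C = 220 × 379/1551 = 53.759 V.
P_out = V_A I_A + V_B I_B + V_C I_C = 18.156×2.65 + 19.716×5.14 + 53.759×0.869 = 48.113 + 101.34 + 46.716 = 196.17 W.
Ideal ⇒ P_in = P_out, so I_p = P_out/V_p = 196.17/220 = 0.892 A.

I_p ≈ 0.892 A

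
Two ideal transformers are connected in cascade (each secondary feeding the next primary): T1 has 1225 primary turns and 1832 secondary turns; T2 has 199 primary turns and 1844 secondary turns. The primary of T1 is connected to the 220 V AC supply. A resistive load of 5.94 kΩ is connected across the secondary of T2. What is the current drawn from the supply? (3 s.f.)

Secondary of T1: V = 220.00 × 1832/1225 = 329.01 V.
Secondary of T2: V = 329.01 × 1844/199 = 3048.7 V.
I_load = 3048.7/5940 = 0.51326 A, so P_out = 3048.7 × 0.51326 = 1564.8 W.
All ideal ⇒ P_in = P_out, so I_supply = 1564.8/220 = 7.11 A.

I_supply ≈ 7.11 A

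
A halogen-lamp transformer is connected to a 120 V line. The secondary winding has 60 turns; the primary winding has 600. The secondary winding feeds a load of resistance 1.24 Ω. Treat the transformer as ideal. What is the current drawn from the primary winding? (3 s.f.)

V_s = V_p × N_s/N_p = 120 × 60/600 = 12.000 V.
I_s = V_s/R = 12.000/1.24 = 9.6774 A.
For an ideal transformer I_p N_p = I_s N_s, so I_p = 9.6774 × 60/600 = 0.968 A.

I_p ≈ 0.968 A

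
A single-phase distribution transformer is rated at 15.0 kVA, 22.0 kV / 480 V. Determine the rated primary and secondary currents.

I_p = S/V_p = 15000/22000 = 0.682 A.
I_s = S/V_s = 15000/480 = 31.2 A.

I_p ≈ 0.682 A, I_s ≈ 31.2 A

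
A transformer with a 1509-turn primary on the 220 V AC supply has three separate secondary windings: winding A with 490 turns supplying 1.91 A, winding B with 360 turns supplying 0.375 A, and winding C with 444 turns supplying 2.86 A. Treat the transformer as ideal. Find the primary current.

I_p ≈ 1.55 A

V_A = 220 × 490/1509 = 71.438 V; V_B = 220 × 360/1509 = 52.485 V; V_C = 220 × 444/1509 = 64.732 V.
P_out = V_A I_A + V_B I_B + V_C I_C = 71.438×1.91 + 52.485×0.375 + 64.732×2.86 = 136.45 + 19.682 + 185.13 = 341.26 W.
Ideal ⇒ P_in = P_out, so I_p = P_out/V_p = 341.26/220 = 1.55 A.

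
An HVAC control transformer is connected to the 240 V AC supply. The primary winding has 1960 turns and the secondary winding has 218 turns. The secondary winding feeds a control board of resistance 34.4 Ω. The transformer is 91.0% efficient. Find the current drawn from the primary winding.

V_s = 240 × 218/1960 = 26.694 V.
I_s = V_s/R = 26.694/34.4 = 0.77598 A.
P_out = V_s I_s = 26.694 × 0.77598 = 20.714 W.
P_in = P_out/η = 20.714/0.910 = 22.763 W.
I_p = P_in/V_p = 22.763/240 = 0.0948 A.

I_p ≈ 0.0948 A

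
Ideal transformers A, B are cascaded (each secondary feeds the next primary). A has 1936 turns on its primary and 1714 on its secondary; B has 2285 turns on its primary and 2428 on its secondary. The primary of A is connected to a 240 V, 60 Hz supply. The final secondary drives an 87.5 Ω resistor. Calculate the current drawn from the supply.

Secondary of A: V = 240.00 × 1714/1936 = 212.48 V.
Secondary of B: V = 212.48 × 2428/2285 = 225.78 V.
I_load = 225.78/87.5 = 2.5803 A, so P_out = 225.78 × 2.5803 = 582.57 W.
All ideal ⇒ P_in = P_out, so I_supply = 582.57/240 = 2.43 A.

I_supply ≈ 2.43 A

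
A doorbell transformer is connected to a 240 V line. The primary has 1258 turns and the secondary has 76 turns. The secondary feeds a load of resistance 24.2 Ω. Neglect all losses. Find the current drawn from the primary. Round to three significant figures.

I_p ≈ 0.0362 A

V_s = V_p × N_s/N_p = 240 × 76/1258 = 14.499 V.
I_s = V_s/R = 14.499/24.2 = 0.59914 A.
For an ideal transformer I_p N_p = I_s N_s, so I_p = 0.59914 × 76/1258 = 0.0362 A.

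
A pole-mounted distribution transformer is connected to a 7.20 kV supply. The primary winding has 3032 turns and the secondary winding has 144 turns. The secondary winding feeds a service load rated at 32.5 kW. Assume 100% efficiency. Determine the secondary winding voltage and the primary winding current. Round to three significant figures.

V_s ≈ 342 V, I_p ≈ 4.51 A

V_s = V_p × N_s/N_p = 7200 × 144/3032 = 341.95 V.
I_s = P/V_s = 32500/341.95 = 95.042 A.
I_p = I_s × N_s/N_p = 95.042 × 144/3032 = 4.51 A.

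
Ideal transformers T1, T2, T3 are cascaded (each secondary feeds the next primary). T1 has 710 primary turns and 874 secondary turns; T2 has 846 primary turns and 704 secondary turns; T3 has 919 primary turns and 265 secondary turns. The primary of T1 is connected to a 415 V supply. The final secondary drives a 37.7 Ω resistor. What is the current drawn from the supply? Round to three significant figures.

After T1: V = 415.00 × 874/710 = 510.86 V.
After T2: V = 510.86 × 704/846 = 425.11 V.
After T3: V = 425.11 × 265/919 = 122.58 V.
I_load = 122.58/37.7 = 3.2516 A, so P_out = 122.58 × 3.2516 = 398.59 W.
All ideal ⇒ P_in = P_out, so I_supply = 398.59/415 = 0.960 A.

I_supply ≈ 0.960 A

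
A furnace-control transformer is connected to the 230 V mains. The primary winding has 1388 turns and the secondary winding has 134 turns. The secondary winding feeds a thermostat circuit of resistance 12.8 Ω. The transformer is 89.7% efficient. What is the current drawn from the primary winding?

V_s = 230 × 134/1388 = 22.205 V.
I_s = V_s/R = 22.205/12.8 = 1.7347 A.
P_out = V_s I_s = 22.205 × 1.7347 = 38.519 W.
P_in = P_out/η = 38.519/0.897 = 42.942 W.
I_p = P_in/V_p = 42.942/230 = 0.187 A.

I_p ≈ 0.187 A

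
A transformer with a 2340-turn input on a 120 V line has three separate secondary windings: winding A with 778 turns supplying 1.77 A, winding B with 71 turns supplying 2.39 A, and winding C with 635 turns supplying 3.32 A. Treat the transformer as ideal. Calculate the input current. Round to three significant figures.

V_A = 120 × 778/2340 = 39.897 V; V_B = 120 × 71/2340 = 3.6410 V; V_C = 120 × 635/2340 = 32.564 V.
P_out = V_A I_A + V_B I_B + V_C I_C = 39.897×1.77 + 3.6410×2.39 + 32.564×3.32 = 70.618 + 8.7021 + 108.11 = 187.43 W.
Ideal ⇒ P_in = P_out, so I_in = P_out/V_in = 187.43/120 = 1.56 A.

I_in ≈ 1.56 A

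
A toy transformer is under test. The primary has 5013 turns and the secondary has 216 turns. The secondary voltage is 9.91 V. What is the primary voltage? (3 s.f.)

V_p ≈ 230 V

V_p/V_s = N_p/N_s, so V_p = 9.91 × 5013/216 = 230 V.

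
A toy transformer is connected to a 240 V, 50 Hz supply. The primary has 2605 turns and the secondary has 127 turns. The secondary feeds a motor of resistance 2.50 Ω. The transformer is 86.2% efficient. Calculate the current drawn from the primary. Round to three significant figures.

I_p ≈ 0.265 A

V_s = 240 × 127/2605 = 11.701 V.
I_s = V_s/R = 11.701/2.50 = 4.6802 A.
P_out = V_s I_s = 11.701 × 4.6802 = 54.761 W.
P_in = P_out/η = 54.761/0.862 = 63.528 W.
I_p = P_in/V_p = 63.528/240 = 0.265 A.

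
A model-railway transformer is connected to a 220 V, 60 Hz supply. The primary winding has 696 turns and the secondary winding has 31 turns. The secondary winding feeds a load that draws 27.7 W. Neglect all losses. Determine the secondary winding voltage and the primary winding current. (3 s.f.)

V_s = V_p × N_s/N_p = 220 × 31/696 = 9.7989 V.
I_s = P/V_s = 27.7/9.7989 = 2.8269 A.
I_p = I_s × N_s/N_p = 2.8269 × 31/696 = 0.126 A.

V_s ≈ 9.80 V, I_p ≈ 0.126 A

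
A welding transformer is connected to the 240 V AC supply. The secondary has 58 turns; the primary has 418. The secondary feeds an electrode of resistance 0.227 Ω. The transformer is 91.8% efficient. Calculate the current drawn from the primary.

I_p ≈ 22.2 A

V_s = 240 × 58/418 = 33.301 V.
I_s = V_s/R = 33.301/0.227 = 146.70 A.
P_out = V_s I_s = 33.301 × 146.70 = 4885.4 W.
P_in = P_out/η = 4885.4/0.918 = 5321.8 W.
I_p = P_in/V_p = 5321.8/240 = 22.2 A.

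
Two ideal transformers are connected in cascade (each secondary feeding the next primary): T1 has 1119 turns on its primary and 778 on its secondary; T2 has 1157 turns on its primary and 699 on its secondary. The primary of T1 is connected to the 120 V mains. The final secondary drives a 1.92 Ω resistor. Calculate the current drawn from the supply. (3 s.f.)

After T1: V = 120.00 × 778/1119 = 83.432 V.
After T2: V = 83.432 × 699/1157 = 50.405 V.
I_load = 50.405/1.92 = 26.253 A, so P_out = 50.405 × 26.253 = 1323.3 W.
All ideal ⇒ P_in = P_out, so I_supply = 1323.3/120 = 11.0 A.

I_supply ≈ 11.0 A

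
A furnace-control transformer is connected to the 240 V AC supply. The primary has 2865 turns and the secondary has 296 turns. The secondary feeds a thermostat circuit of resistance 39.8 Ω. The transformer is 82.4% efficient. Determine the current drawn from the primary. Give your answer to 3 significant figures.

I_p ≈ 0.0781 A

V_s = 240 × 296/2865 = 24.796 V.
I_s = V_s/R = 24.796/39.8 = 0.62301 A.
P_out = V_s I_s = 24.796 × 0.62301 = 15.448 W.
P_in = P_out/η = 15.448/0.824 = 18.748 W.
I_p = P_in/V_p = 18.748/240 = 0.0781 A.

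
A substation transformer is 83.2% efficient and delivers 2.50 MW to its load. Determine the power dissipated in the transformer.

P_loss ≈ 505000 W

P_in = P_out/η = 2.50×10^6/0.832 = 3.00481×10^6 W.
P_loss = P_in − P_out = 3.00481×10^6 − 2.50×10^6 = 505000 W.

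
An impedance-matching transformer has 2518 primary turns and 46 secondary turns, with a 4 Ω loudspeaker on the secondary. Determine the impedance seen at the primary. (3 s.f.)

Z_p ≈ 12000 Ω

Z_p = (N_p/N_s)² × Z_s = (2518/46)² × 4 = 12000 Ω.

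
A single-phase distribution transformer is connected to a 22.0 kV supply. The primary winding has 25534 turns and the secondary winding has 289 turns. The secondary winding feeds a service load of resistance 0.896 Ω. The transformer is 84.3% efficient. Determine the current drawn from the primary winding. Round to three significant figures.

V_s = 22000 × 289/25534 = 249.00 V.
I_s = V_s/R = 249.00/0.896 = 277.90 A.
P_out = V_s I_s = 249.00 × 277.90 = 69198 W.
P_in = P_out/η = 69198/0.843 = 82086 W.
I_p = P_in/V_p = 82086/22000 = 3.73 A.

I_p ≈ 3.73 A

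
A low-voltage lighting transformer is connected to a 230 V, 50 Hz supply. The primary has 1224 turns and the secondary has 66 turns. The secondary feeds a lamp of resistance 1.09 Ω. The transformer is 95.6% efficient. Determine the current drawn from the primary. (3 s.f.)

V_s = 230 × 66/1224 = 12.402 V.
I_s = V_s/R = 12.402/1.09 = 11.378 A.
P_out = V_s I_s = 12.402 × 11.378 = 141.11 W.
P_in = P_out/η = 141.11/0.956 = 147.60 W.
I_p = P_in/V_p = 147.60/230 = 0.642 A.

I_p ≈ 0.642 A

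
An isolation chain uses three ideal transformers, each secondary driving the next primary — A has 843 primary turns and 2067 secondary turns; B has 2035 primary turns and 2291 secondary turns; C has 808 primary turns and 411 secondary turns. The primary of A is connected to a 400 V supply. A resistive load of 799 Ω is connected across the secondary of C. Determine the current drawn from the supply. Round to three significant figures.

I_supply ≈ 0.987 A

After A: V = 400.00 × 2067/843 = 980.78 V.
After B: V = 980.78 × 2291/2035 = 1104.2 V.
After C: V = 1104.2 × 411/808 = 561.65 V.
I_load = 561.65/799 = 0.70294 A, so P_out = 561.65 × 0.70294 = 394.80 W.
All ideal ⇒ P_in = P_out, so I_supply = 394.80/400 = 0.987 A.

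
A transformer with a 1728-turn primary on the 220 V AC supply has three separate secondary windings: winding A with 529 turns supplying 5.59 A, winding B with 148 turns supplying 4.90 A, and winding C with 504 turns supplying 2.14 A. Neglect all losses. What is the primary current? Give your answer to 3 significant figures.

I_p ≈ 2.76 A

V_A = 220 × 529/1728 = 67.350 V; V_B = 220 × 148/1728 = 18.843 V; V_C = 220 × 504/1728 = 64.167 V.
P_out = V_A I_A + V_B I_B + V_C I_C = 67.350×5.59 + 18.843×4.90 + 64.167×2.14 = 376.48 + 92.329 + 137.32 = 606.13 W.
Ideal ⇒ P_in = P_out, so I_p = P_out/V_p = 606.13/220 = 2.76 A.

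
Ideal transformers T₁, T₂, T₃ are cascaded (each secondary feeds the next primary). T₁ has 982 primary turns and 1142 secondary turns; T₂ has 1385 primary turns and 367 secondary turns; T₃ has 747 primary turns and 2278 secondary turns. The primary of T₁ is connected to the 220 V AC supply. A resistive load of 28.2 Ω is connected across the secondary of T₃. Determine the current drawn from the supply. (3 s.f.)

Secondary of T₁: V = 220.00 × 1142/982 = 255.85 V.
Secondary of T₂: V = 255.85 × 367/1385 = 67.794 V.
Secondary of T₃: V = 67.794 × 2278/747 = 206.74 V.
I_load = 206.74/28.2 = 7.3312 A, so P_out = 206.74 × 7.3312 = 1515.7 W.
All ideal ⇒ P_in = P_out, so I_supply = 1515.7/220 = 6.89 A.

I_supply ≈ 6.89 A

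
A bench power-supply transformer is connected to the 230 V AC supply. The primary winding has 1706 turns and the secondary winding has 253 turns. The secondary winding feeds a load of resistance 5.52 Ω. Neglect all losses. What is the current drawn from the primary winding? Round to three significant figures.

I_p ≈ 0.916 A

V_s = V_p × N_s/N_p = 230 × 253/1706 = 34.109 V.
I_s = V_s/R = 34.109/5.52 = 6.1792 A.
For an ideal transformer I_p N_p = I_s N_s, so I_p = 6.1792 × 253/1706 = 0.916 A.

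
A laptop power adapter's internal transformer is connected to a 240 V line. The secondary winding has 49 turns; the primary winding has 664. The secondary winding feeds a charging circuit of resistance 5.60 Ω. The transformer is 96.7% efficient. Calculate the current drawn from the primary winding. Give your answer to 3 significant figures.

V_s = 240 × 49/664 = 17.711 V.
I_s = V_s/R = 17.711/5.60 = 3.1627 A.
P_out = V_s I_s = 17.711 × 3.1627 = 56.013 W.
P_in = P_out/η = 56.013/0.967 = 57.925 W.
I_p = P_in/V_p = 57.925/240 = 0.241 A.

I_p ≈ 0.241 A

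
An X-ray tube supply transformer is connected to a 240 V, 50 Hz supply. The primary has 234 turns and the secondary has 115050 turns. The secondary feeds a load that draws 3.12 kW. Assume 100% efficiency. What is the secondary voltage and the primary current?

V_s ≈ 118000 V, I_p ≈ 13.0 A

V_s = V_p × N_s/N_p = 240 × 115050/234 = 118000 V.
I_s = P/V_s = 3120/118000 = 0.026441 A.
I_p = I_s × N_s/N_p = 0.026441 × 115050/234 = 13.0 A.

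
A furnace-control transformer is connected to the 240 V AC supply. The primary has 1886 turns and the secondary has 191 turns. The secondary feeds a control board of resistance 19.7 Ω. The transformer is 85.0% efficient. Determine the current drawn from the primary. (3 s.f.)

V_s = 240 × 191/1886 = 24.305 V.
I_s = V_s/R = 24.305/19.7 = 1.2338 A.
P_out = V_s I_s = 24.305 × 1.2338 = 29.987 W.
P_in = P_out/η = 29.987/0.850 = 35.279 W.
I_p = P_in/V_p = 35.279/240 = 0.147 A.

I_p ≈ 0.147 A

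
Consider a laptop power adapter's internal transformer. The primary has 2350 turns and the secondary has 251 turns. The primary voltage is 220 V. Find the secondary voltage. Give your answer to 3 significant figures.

V_s/V_p = N_s/N_p, so V_s = 220 × 251/2350 = 23.5 V.

V_s ≈ 23.5 V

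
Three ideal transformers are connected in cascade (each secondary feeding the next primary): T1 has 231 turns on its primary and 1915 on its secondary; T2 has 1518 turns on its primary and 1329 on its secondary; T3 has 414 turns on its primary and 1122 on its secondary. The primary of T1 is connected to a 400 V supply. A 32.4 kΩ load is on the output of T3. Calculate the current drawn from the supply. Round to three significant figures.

Secondary of T1: V = 400.00 × 1915/231 = 3316.0 V.
Secondary of T2: V = 3316.0 × 1329/1518 = 2903.2 V.
Secondary of T3: V = 2903.2 × 1122/414 = 7868.0 V.
I_load = 7868.0/32400 = 0.24284 A, so P_out = 7868.0 × 0.24284 = 1910.6 W.
All ideal ⇒ P_in = P_out, so I_supply = 1910.6/400 = 4.78 A.

I_supply ≈ 4.78 A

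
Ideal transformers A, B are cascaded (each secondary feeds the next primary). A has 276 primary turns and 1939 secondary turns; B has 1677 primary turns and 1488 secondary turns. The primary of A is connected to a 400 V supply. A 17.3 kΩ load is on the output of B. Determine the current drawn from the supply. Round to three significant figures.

After A: V = 400.00 × 1939/276 = 2810.1 V.
After B: V = 2810.1 × 1488/1677 = 2493.4 V.
I_load = 2493.4/17300 = 0.14413 A, so P_out = 2493.4 × 0.14413 = 359.38 W.
All ideal ⇒ P_in = P_out, so I_supply = 359.38/400 = 0.898 A.

I_supply ≈ 0.898 A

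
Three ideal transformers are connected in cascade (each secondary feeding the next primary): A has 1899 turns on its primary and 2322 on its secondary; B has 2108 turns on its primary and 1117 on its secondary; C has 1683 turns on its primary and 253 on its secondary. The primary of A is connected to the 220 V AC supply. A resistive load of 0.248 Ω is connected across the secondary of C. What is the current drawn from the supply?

I_supply ≈ 8.42 A

Secondary of A: V = 220.00 × 2322/1899 = 269.00 V.
Secondary of B: V = 269.00 × 1117/2108 = 142.54 V.
Secondary of C: V = 142.54 × 253/1683 = 21.428 V.
I_load = 21.428/0.248 = 86.403 A, so P_out = 21.428 × 86.403 = 1851.4 W.
All ideal ⇒ P_in = P_out, so I_supply = 1851.4/220 = 8.42 A.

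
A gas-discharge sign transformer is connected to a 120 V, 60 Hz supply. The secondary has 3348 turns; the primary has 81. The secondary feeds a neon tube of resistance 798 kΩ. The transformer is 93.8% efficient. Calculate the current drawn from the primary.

V_s = 120 × 3348/81 = 4960.0 V.
I_s = V_s/R = 4960.0/798000 = 0.0062155 A.
P_out = V_s I_s = 4960.0 × 0.0062155 = 30.829 W.
P_in = P_out/η = 30.829/0.938 = 32.867 W.
I_p = P_in/V_p = 32.867/120 = 0.274 A.

I_p ≈ 0.274 A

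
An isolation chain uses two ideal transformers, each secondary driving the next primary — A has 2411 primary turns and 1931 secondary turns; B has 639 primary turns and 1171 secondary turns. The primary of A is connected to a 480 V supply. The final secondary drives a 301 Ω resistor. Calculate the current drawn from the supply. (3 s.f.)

I_supply ≈ 3.44 A

Secondary of A: V = 480.00 × 1931/2411 = 384.44 V.
Secondary of B: V = 384.44 × 1171/639 = 704.50 V.
I_load = 704.50/301 = 2.3405 A, so P_out = 704.50 × 2.3405 = 1648.9 W.
All ideal ⇒ P_in = P_out, so I_supply = 1648.9/480 = 3.44 A.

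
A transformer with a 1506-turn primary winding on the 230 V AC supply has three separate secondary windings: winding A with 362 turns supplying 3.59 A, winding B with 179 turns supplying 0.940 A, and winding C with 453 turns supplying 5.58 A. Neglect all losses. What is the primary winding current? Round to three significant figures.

V_A = 230 × 362/1506 = 55.286 V; V_B = 230 × 179/1506 = 27.337 V; V_C = 230 × 453/1506 = 69.183 V.
P_out = V_A I_A + V_B I_B + V_C I_C = 55.286×3.59 + 27.337×0.940 + 69.183×5.58 = 198.48 + 25.697 + 386.04 = 610.21 W.
Ideal ⇒ P_in = P_out, so I_p = P_out/V_p = 610.21/230 = 2.65 A.

I_p ≈ 2.65 A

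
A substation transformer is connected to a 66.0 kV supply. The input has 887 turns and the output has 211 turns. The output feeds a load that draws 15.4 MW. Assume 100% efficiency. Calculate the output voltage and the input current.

V_out = V_in × N_out/N_in = 66000 × 211/887 = 15700 V.
I_out = P/V_out = 1.54×10^7/15700 = 980.88 A.
I_in = I_out × N_out/N_in = 980.88 × 211/887 = 233 A.

V_out ≈ 15700 V, I_in ≈ 233 A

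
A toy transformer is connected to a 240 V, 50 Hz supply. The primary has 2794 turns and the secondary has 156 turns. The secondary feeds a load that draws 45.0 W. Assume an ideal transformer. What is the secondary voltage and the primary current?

V_s ≈ 13.4 V, I_p ≈ 0.188 A

V_s = V_p × N_s/N_p = 240 × 156/2794 = 13.400 V.
I_s = P/V_s = 45.0/13.400 = 3.3582 A.
I_p = I_s × N_s/N_p = 3.3582 × 156/2794 = 0.188 A.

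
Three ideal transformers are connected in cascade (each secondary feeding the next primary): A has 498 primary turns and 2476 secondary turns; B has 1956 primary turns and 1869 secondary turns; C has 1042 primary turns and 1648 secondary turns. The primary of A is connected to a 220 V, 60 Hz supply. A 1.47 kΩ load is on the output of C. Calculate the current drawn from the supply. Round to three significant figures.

I_supply ≈ 8.45 A

Secondary of A: V = 220.00 × 2476/498 = 1093.8 V.
Secondary of B: V = 1093.8 × 1869/1956 = 1045.2 V.
Secondary of C: V = 1045.2 × 1648/1042 = 1653.0 V.
I_load = 1653.0/1470 = 1.1245 A, so P_out = 1653.0 × 1.1245 = 1858.8 W.
All ideal ⇒ P_in = P_out, so I_supply = 1858.8/220 = 8.45 A.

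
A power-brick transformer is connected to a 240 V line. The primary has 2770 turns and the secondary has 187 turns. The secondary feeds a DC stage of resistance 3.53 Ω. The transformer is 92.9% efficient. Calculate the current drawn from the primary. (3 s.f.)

I_p ≈ 0.334 A

V_s = 240 × 187/2770 = 16.202 V.
I_s = V_s/R = 16.202/3.53 = 4.5898 A.
P_out = V_s I_s = 16.202 × 4.5898 = 74.365 W.
P_in = P_out/η = 74.365/0.929 = 80.049 W.
I_p = P_in/V_p = 80.049/240 = 0.334 A.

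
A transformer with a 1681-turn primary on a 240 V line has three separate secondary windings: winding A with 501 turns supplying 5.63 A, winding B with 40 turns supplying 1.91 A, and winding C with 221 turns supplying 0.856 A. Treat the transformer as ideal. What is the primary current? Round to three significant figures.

I_p ≈ 1.84 A

V_A = 240 × 501/1681 = 71.529 V; V_B = 240 × 40/1681 = 5.7109 V; V_C = 240 × 221/1681 = 31.553 V.
P_out = V_A I_A + V_B I_B + V_C I_C = 71.529×5.63 + 5.7109×1.91 + 31.553×0.856 = 402.71 + 10.908 + 27.009 = 440.62 W.
Ideal ⇒ P_in = P_out, so I_p = P_out/V_p = 440.62/240 = 1.84 A.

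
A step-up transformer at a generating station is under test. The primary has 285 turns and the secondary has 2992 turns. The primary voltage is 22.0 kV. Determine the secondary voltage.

V_s/V_p = N_s/N_p, so V_s = 22000 × 2992/285 = 231000 V.

V_s ≈ 231000 V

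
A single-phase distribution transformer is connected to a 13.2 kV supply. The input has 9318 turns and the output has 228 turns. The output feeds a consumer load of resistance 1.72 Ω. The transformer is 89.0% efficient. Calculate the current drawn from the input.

V_out = 13200 × 228/9318 = 322.99 V.
I_out = V_out/R = 322.99/1.72 = 187.78 A.
P_out = V_out I_out = 322.99 × 187.78 = 60652 W.
P_in = P_out/η = 60652/0.890 = 68148 W.
I_in = P_in/V_in = 68148/13200 = 5.16 A.

I_in ≈ 5.16 A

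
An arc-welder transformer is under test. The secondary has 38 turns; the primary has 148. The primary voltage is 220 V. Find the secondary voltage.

V_s/V_p = N_s/N_p, so V_s = 220 × 38/148 = 56.5 V.

V_s ≈ 56.5 V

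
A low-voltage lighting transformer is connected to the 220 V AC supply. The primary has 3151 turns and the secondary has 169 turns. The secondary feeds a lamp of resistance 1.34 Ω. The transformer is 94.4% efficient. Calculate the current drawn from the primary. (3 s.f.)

I_p ≈ 0.500 A

V_s = 220 × 169/3151 = 11.799 V.
I_s = V_s/R = 11.799/1.34 = 8.8055 A.
P_out = V_s I_s = 11.799 × 8.8055 = 103.90 W.
P_in = P_out/η = 103.90/0.944 = 110.06 W.
I_p = P_in/V_p = 110.06/220 = 0.500 A.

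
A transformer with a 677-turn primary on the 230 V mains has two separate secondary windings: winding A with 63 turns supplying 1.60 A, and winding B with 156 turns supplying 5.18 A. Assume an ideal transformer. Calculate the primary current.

I_p ≈ 1.34 A

V_A = 230 × 63/677 = 21.403 V; V_B = 230 × 156/677 = 52.999 V.
P_out = V_A I_A + V_B I_B = 21.403×1.60 + 52.999×5.18 = 34.245 + 274.53 = 308.78 W.
Ideal ⇒ P_in = P_out, so I_p = P_out/V_p = 308.78/230 = 1.34 A.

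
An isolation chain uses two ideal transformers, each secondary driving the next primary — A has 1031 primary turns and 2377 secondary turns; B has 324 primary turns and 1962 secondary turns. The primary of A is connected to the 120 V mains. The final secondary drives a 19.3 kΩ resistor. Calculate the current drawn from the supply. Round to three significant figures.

I_supply ≈ 1.21 A

Secondary of A: V = 120.00 × 2377/1031 = 276.66 V.
Secondary of B: V = 276.66 × 1962/324 = 1675.4 V.
I_load = 1675.4/19300 = 0.086806 A, so P_out = 1675.4 × 0.086806 = 145.43 W.
All ideal ⇒ P_in = P_out, so I_supply = 145.43/120 = 1.21 A.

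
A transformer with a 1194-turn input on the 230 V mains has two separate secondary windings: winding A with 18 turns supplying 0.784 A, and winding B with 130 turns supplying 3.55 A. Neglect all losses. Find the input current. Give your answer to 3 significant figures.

V_A = 230 × 18/1194 = 3.4673 V; V_B = 230 × 130/1194 = 25.042 V.
P_out = V_A I_A + V_B I_B = 3.4673×0.784 + 25.042×3.55 = 2.7184 + 88.899 = 91.617 W.
Ideal ⇒ P_in = P_out, so I_in = P_out/V_in = 91.617/230 = 0.398 A.

I_in ≈ 0.398 A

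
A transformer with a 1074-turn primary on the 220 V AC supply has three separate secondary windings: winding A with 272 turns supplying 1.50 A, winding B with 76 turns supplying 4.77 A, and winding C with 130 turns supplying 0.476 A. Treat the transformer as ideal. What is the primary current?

I_p ≈ 0.775 A

V_A = 220 × 272/1074 = 55.717 V; V_B = 220 × 76/1074 = 15.568 V; V_C = 220 × 130/1074 = 26.629 V.
P_out = V_A I_A + V_B I_B + V_C I_C = 55.717×1.50 + 15.568×4.77 + 26.629×0.476 = 83.575 + 74.259 + 12.676 = 170.51 W.
Ideal ⇒ P_in = P_out, so I_p = P_out/V_p = 170.51/220 = 0.775 A.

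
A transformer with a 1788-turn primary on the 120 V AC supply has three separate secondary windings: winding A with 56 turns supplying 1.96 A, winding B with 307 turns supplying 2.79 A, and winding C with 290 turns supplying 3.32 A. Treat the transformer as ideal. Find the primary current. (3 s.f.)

I_p ≈ 1.08 A

V_A = 120 × 56/1788 = 3.7584 V; V_B = 120 × 307/1788 = 20.604 V; V_C = 120 × 290/1788 = 19.463 V.
P_out = V_A I_A + V_B I_B + V_C I_C = 3.7584×1.96 + 20.604×2.79 + 19.463×3.32 = 7.3664 + 57.485 + 64.617 = 129.47 W.
Ideal ⇒ P_in = P_out, so I_p = P_out/V_p = 129.47/120 = 1.08 A.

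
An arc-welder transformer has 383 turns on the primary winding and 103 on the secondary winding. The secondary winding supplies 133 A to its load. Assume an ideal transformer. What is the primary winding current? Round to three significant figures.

For an ideal transformer I_p/I_s = N_s/N_p, so I_p = 133 × 103/383 = 35.8 A.

I_p ≈ 35.8 A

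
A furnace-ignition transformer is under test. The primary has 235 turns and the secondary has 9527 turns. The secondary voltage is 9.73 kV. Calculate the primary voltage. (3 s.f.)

V_p/V_s = N_p/N_s, so V_p = 9730 × 235/9527 = 240 V.

V_p ≈ 240 V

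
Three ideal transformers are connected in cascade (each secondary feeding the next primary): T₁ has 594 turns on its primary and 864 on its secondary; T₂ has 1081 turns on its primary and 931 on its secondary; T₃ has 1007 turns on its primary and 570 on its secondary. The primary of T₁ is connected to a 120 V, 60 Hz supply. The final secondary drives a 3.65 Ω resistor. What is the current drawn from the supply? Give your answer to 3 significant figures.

After T₁: V = 120.00 × 864/594 = 174.55 V.
After T₂: V = 174.55 × 931/1081 = 150.33 V.
After T₃: V = 150.33 × 570/1007 = 85.090 V.
I_load = 85.090/3.65 = 23.312 A, so P_out = 85.090 × 23.312 = 1983.6 W.
All ideal ⇒ P_in = P_out, so I_supply = 1983.6/120 = 16.5 A.

I_supply ≈ 16.5 A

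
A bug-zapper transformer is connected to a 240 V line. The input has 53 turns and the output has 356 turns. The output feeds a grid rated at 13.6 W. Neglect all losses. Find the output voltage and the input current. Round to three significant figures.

V_out ≈ 1610 V, I_in ≈ 0.0567 A

V_out = V_in × N_out/N_in = 240 × 356/53 = 1612.1 V.
I_out = P/V_out = 13.6/1612.1 = 0.0084363 A.
I_in = I_out × N_out/N_in = 0.0084363 × 356/53 = 0.0567 A.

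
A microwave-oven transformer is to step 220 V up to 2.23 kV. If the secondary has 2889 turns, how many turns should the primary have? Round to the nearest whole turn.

N_p/N_s = V_p/V_s, so N_p = 2889 × 220/2230 = 285.0 ≈ 285 turns.

N_p = 285 turns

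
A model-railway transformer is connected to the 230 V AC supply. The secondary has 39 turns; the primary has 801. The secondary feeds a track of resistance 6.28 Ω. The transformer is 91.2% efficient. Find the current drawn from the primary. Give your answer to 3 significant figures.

V_s = 230 × 39/801 = 11.199 V.
I_s = V_s/R = 11.199/6.28 = 1.7832 A.
P_out = V_s I_s = 11.199 × 1.7832 = 19.969 W.
P_in = P_out/η = 19.969/0.912 = 21.896 W.
I_p = P_in/V_p = 21.896/230 = 0.0952 A.

I_p ≈ 0.0952 A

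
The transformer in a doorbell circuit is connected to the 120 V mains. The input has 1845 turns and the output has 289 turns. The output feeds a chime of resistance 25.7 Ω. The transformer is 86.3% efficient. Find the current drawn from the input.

I_in ≈ 0.133 A

V_out = 120 × 289/1845 = 18.797 V.
I_out = V_out/R = 18.797/25.7 = 0.73139 A.
P_out = V_out I_out = 18.797 × 0.73139 = 13.748 W.
P_in = P_out/η = 13.748/0.863 = 15.930 W.
I_in = P_in/V_in = 15.930/120 = 0.133 A.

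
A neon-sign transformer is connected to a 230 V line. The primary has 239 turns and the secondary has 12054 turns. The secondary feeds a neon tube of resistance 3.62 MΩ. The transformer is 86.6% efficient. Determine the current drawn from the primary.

I_p ≈ 0.187 A

V_s = 230 × 12054/239 = 11600 V.
I_s = V_s/R = 11600/(3.62×10^6) = 0.0032044 A.
P_out = V_s I_s = 11600 × 0.0032044 = 37.172 W.
P_in = P_out/η = 37.172/0.866 = 42.924 W.
I_p = P_in/V_p = 42.924/230 = 0.187 A.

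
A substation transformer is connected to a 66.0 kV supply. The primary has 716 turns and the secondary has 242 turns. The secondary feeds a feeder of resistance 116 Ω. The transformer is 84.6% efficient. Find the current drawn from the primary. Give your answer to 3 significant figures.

V_s = 66000 × 242/716 = 22307 V.
I_s = V_s/R = 22307/116 = 192.30 A.
P_out = V_s I_s = 22307 × 192.30 = 4.2898×10^6 W.
P_in = P_out/η = 4.2898×10^6/0.846 = 5.0707×10^6 W.
I_p = P_in/V_p = 5.0707×10^6/66000 = 76.8 A.

I_p ≈ 76.8 A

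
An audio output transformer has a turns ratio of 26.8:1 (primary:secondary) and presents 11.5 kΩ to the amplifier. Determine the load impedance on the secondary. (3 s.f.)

Z_s ≈ 16.0 Ω

Z_s = Z_p/(N_p/N_s)² = 11500/26.8² = 16.0 Ω.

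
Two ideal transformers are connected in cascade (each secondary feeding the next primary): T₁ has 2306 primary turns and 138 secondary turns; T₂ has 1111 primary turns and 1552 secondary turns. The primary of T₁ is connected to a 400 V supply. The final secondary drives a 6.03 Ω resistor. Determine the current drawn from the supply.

I_supply ≈ 0.464 A

After T₁: V = 400.00 × 138/2306 = 23.938 V.
After T₂: V = 23.938 × 1552/1111 = 33.439 V.
I_load = 33.439/6.03 = 5.5455 A, so P_out = 33.439 × 5.5455 = 185.44 W.
All ideal ⇒ P_in = P_out, so I_supply = 185.44/400 = 0.464 A.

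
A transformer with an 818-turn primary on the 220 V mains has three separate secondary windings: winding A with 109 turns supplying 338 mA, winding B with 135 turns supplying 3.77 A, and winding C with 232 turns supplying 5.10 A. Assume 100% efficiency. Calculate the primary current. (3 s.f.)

I_p ≈ 2.11 A

V_A = 220 × 109/818 = 29.315 V; V_B = 220 × 135/818 = 36.308 V; V_C = 220 × 232/818 = 62.396 V.
P_out = V_A I_A + V_B I_B + V_C I_C = 29.315×0.338 + 36.308×3.77 + 62.396×5.10 = 9.9086 + 136.88 + 318.22 = 465.01 W.
Ideal ⇒ P_in = P_out, so I_p = P_out/V_p = 465.01/220 = 2.11 A.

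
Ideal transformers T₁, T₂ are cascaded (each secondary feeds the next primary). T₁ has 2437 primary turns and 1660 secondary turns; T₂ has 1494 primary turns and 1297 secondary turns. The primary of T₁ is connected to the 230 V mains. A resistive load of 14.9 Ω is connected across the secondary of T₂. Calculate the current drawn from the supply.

I_supply ≈ 5.40 A

Secondary of T₁: V = 230.00 × 1660/2437 = 156.67 V.
Secondary of T₂: V = 156.67 × 1297/1494 = 136.01 V.
I_load = 136.01/14.9 = 9.1282 A, so P_out = 136.01 × 9.1282 = 1241.5 W.
All ideal ⇒ P_in = P_out, so I_supply = 1241.5/230 = 5.40 A.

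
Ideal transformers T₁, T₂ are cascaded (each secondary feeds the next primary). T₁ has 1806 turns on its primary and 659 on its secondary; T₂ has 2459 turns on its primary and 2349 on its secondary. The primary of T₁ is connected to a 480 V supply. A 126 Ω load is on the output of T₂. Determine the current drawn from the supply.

Secondary of T₁: V = 480.00 × 659/1806 = 175.15 V.
Secondary of T₂: V = 175.15 × 2349/2459 = 167.31 V.
I_load = 167.31/126 = 1.3279 A, so P_out = 167.31 × 1.3279 = 222.18 W.
All ideal ⇒ P_in = P_out, so I_supply = 222.18/480 = 0.463 A.

I_supply ≈ 0.463 A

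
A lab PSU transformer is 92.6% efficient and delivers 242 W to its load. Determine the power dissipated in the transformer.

P_in = P_out/η = 242/0.926 = 261.339 W.
P_loss = P_in − P_out = 261.339 − 242 = 19.3 W.

P_loss ≈ 19.3 W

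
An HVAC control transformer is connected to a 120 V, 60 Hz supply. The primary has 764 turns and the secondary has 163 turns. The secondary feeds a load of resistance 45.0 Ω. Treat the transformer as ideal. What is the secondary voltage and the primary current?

V_s = V_p × N_s/N_p = 120 × 163/764 = 25.602 V.
I_s = V_s/R = 25.602/45.0 = 0.56894 A.
I_p = I_s × N_s/N_p = 0.56894 × 163/764 = 0.121 A.

V_s ≈ 25.6 V, I_p ≈ 0.121 A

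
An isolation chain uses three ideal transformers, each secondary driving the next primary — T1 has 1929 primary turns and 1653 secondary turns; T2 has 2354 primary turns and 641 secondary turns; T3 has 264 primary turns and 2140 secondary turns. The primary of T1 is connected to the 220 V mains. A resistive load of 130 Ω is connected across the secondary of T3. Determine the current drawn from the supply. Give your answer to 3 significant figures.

I_supply ≈ 6.05 A

Secondary of T1: V = 220.00 × 1653/1929 = 188.52 V.
Secondary of T2: V = 188.52 × 641/2354 = 51.335 V.
Secondary of T3: V = 51.335 × 2140/264 = 416.13 V.
I_load = 416.13/130 = 3.2010 A, so P_out = 416.13 × 3.2010 = 1332.0 W.
All ideal ⇒ P_in = P_out, so I_supply = 1332.0/220 = 6.05 A.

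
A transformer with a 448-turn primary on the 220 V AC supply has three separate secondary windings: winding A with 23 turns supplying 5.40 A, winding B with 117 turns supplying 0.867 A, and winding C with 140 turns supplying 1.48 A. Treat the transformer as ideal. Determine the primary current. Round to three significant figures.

V_A = 220 × 23/448 = 11.295 V; V_B = 220 × 117/448 = 57.455 V; V_C = 220 × 140/448 = 68.750 V.
P_out = V_A I_A + V_B I_B + V_C I_C = 11.295×5.40 + 57.455×0.867 + 68.750×1.48 = 60.991 + 49.814 + 101.75 = 212.55 W.
Ideal ⇒ P_in = P_out, so I_p = P_out/V_p = 212.55/220 = 0.966 A.

I_p ≈ 0.966 A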